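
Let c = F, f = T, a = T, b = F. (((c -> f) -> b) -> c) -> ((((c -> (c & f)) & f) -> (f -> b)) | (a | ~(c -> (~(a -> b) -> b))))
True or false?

c -> f = F -> T = T
(c -> f) -> b = T -> F = F
((c -> f) -> b) -> c = F -> F = T
c & f = F & T = F
c -> (c & f) = F -> F = T
(c -> (c & f)) & f = T & T = T
f -> b = T -> F = F
((c -> (c & f)) & f) -> (f -> b) = T -> F = F
a -> b = T -> F = F
~(a -> b) = ~F = T
~(a -> b) -> b = T -> F = F
c -> (~(a -> b) -> b) = F -> F = T
~(c -> (~(a -> b) -> b)) = ~T = F
a | ~(c -> (~(a -> b) -> b)) = T | F = T
(((c -> (c & f)) & f) -> (f -> b)) | (a | ~(c -> (~(a -> b) -> b))) = F | T = T
(((c -> f) -> b) -> c) -> ((((c -> (c & f)) & f) -> (f -> b)) | (a | ~(c -> (~(a -> b) -> b)))) = T -> T = T

T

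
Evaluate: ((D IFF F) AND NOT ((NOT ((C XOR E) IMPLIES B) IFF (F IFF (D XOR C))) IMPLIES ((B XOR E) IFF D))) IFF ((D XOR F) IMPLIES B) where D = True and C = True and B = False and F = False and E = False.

D IFF F = True IFF False = False
C XOR E = True XOR False = True
(C XOR E) IMPLIES B = True IMPLIES False = False
NOT ((C XOR E) IMPLIES B) = NOT False = True
D XOR C = True XOR True = False
F IFF (D XOR C) = False IFF False = True
NOT ((C XOR E) IMPLIES B) IFF (F IFF (D XOR C)) = True IFF True = True
B XOR E = False XOR False = False
(B XOR E) IFF D = False IFF True = False
(NOT ((C XOR E) IMPLIES B) IFF (F IFF (D XOR C))) IMPLIES ((B XOR E) IFF D) = True IMPLIES False = False
NOT ((NOT ((C XOR E) IMPLIES B) IFF (F IFF (D XOR C))) IMPLIES ((B XOR E) IFF D)) = NOT False = True
(D IFF F) AND NOT ((NOT ((C XOR E) IMPLIES B) IFF (F IFF (D XOR C))) IMPLIES ((B XOR E) IFF D)) = False AND True = False
D XOR F = True XOR False = True
(D XOR F) IMPLIES B = True IMPLIES False = False
((D IFF F) AND NOT ((NOT ((C XOR E) IMPLIES B) IFF (F IFF (D XOR C))) IMPLIES ((B XOR E) IFF D))) IFF ((D XOR F) IMPLIES B) = False IFF False = True

True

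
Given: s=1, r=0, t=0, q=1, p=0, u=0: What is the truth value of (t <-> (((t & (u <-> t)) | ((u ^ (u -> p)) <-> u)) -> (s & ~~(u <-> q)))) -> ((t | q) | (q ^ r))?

u <-> t = 0 <-> 0 = 1
t & (u <-> t) = 0 & 1 = 0
u -> p = 0 -> 0 = 1
u ^ (u -> p) = 0 ^ 1 = 1
(u ^ (u -> p)) <-> u = 1 <-> 0 = 0
(t & (u <-> t)) | ((u ^ (u -> p)) <-> u) = 0 | 0 = 0
u <-> q = 0 <-> 1 = 0
~(u <-> q) = ~0 = 1
~~(u <-> q) = ~1 = 0
s & ~~(u <-> q) = 1 & 0 = 0
((t & (u <-> t)) | ((u ^ (u -> p)) <-> u)) -> (s & ~~(u <-> q)) = 0 -> 0 = 1
t <-> (((t & (u <-> t)) | ((u ^ (u -> p)) <-> u)) -> (s & ~~(u <-> q))) = 0 <-> 1 = 0
t | q = 0 | 1 = 1
q ^ r = 1 ^ 0 = 1
(t | q) | (q ^ r) = 1 | 1 = 1
(t <-> (((t & (u <-> t)) | ((u ^ (u -> p)) <-> u)) -> (s & ~~(u <-> q)))) -> ((t | q) | (q ^ r)) = 0 -> 1 = 1

1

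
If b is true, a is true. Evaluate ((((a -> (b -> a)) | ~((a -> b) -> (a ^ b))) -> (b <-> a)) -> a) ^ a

Substituting b=1, a=1:
b -> a = 1 -> 1 = 1
a -> (b -> a) = 1 -> 1 = 1
a -> b = 1 -> 1 = 1
a ^ b = 1 ^ 1 = 0
(a -> b) -> (a ^ b) = 1 -> 0 = 0
~((a -> b) -> (a ^ b)) = ~0 = 1
(a -> (b -> a)) | ~((a -> b) -> (a ^ b)) = 1 | 1 = 1
b <-> a = 1 <-> 1 = 1
((a -> (b -> a)) | ~((a -> b) -> (a ^ b))) -> (b <-> a) = 1 -> 1 = 1
(((a -> (b -> a)) | ~((a -> b) -> (a ^ b))) -> (b <-> a)) -> a = 1 -> 1 = 1
((((a -> (b -> a)) | ~((a -> b) -> (a ^ b))) -> (b <-> a)) -> a) ^ a = 1 ^ 1 = 0

0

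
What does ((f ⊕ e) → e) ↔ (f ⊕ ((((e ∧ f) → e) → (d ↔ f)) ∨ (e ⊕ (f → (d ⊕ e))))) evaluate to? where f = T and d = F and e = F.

F

f ⊕ e = T ⊕ F = T
(f ⊕ e) → e = T → F = F
e ∧ f = F ∧ T = F
(e ∧ f) → e = F → F = T
d ↔ f = F ↔ T = F
((e ∧ f) → e) → (d ↔ f) = T → F = F
d ⊕ e = F ⊕ F = F
f → (d ⊕ e) = T → F = F
e ⊕ (f → (d ⊕ e)) = F ⊕ F = F
(((e ∧ f) → e) → (d ↔ f)) ∨ (e ⊕ (f → (d ⊕ e))) = F ∨ F = F
f ⊕ ((((e ∧ f) → e) → (d ↔ f)) ∨ (e ⊕ (f → (d ⊕ e)))) = T ⊕ F = T
((f ⊕ e) → e) ↔ (f ⊕ ((((e ∧ f) → e) → (d ↔ f)) ∨ (e ⊕ (f → (d ⊕ e))))) = F ↔ T = F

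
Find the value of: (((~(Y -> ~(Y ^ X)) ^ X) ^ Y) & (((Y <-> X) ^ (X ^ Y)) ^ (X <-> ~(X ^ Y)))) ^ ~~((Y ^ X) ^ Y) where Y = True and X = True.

Y ^ X = True ^ True = False
~(Y ^ X) = ~False = True
Y -> ~(Y ^ X) = True -> True = True
~(Y -> ~(Y ^ X)) = ~True = False
~(Y -> ~(Y ^ X)) ^ X = False ^ True = True
(~(Y -> ~(Y ^ X)) ^ X) ^ Y = True ^ True = False
Y <-> X = True <-> True = True
X ^ Y = True ^ True = False
(Y <-> X) ^ (X ^ Y) = True ^ False = True
X ^ Y = True ^ True = False
~(X ^ Y) = ~False = True
X <-> ~(X ^ Y) = True <-> True = True
((Y <-> X) ^ (X ^ Y)) ^ (X <-> ~(X ^ Y)) = True ^ True = False
((~(Y -> ~(Y ^ X)) ^ X) ^ Y) & (((Y <-> X) ^ (X ^ Y)) ^ (X <-> ~(X ^ Y))) = False & False = False
Y ^ X = True ^ True = False
(Y ^ X) ^ Y = False ^ True = True
~((Y ^ X) ^ Y) = ~True = False
~~((Y ^ X) ^ Y) = ~False = True
(((~(Y -> ~(Y ^ X)) ^ X) ^ Y) & (((Y <-> X) ^ (X ^ Y)) ^ (X <-> ~(X ^ Y)))) ^ ~~((Y ^ X) ^ Y) = False ^ True = True

True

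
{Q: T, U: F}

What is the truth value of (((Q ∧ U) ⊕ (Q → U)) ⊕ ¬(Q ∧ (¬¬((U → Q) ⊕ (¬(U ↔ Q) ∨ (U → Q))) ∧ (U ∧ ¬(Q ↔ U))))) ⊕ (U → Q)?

Q ∧ U = T ∧ F = F
Q → U = T → F = F
(Q ∧ U) ⊕ (Q → U) = F ⊕ F = F
U → Q = F → T = T
U ↔ Q = F ↔ T = F
¬(U ↔ Q) = ¬F = T
U → Q = F → T = T
¬(U ↔ Q) ∨ (U → Q) = T ∨ T = T
(U → Q) ⊕ (¬(U ↔ Q) ∨ (U → Q)) = T ⊕ T = F
¬((U → Q) ⊕ (¬(U ↔ Q) ∨ (U → Q))) = ¬F = T
¬¬((U → Q) ⊕ (¬(U ↔ Q) ∨ (U → Q))) = ¬T = F
Q ↔ U = T ↔ F = F
¬(Q ↔ U) = ¬F = T
U ∧ ¬(Q ↔ U) = F ∧ T = F
¬¬((U → Q) ⊕ (¬(U ↔ Q) ∨ (U → Q))) ∧ (U ∧ ¬(Q ↔ U)) = F ∧ F = F
Q ∧ (¬¬((U → Q) ⊕ (¬(U ↔ Q) ∨ (U → Q))) ∧ (U ∧ ¬(Q ↔ U))) = T ∧ F = F
¬(Q ∧ (¬¬((U → Q) ⊕ (¬(U ↔ Q) ∨ (U → Q))) ∧ (U ∧ ¬(Q ↔ U)))) = ¬F = T
((Q ∧ U) ⊕ (Q → U)) ⊕ ¬(Q ∧ (¬¬((U → Q) ⊕ (¬(U ↔ Q) ∨ (U → Q))) ∧ (U ∧ ¬(Q ↔ U)))) = F ⊕ T = T
U → Q = F → T = T
(((Q ∧ U) ⊕ (Q → U)) ⊕ ¬(Q ∧ (¬¬((U → Q) ⊕ (¬(U ↔ Q) ∨ (U → Q))) ∧ (U ∧ ¬(Q ↔ U))))) ⊕ (U → Q) = T ⊕ T = F

F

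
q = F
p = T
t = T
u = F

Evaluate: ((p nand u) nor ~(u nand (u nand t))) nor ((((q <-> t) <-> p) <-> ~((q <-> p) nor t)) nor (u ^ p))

p nand u = T nand F = T
u nand t = F nand T = T
u nand (u nand t) = F nand T = T
~(u nand (u nand t)) = ~T = F
(p nand u) nor ~(u nand (u nand t)) = T nor F = F
q <-> t = F <-> T = F
(q <-> t) <-> p = F <-> T = F
q <-> p = F <-> T = F
(q <-> p) nor t = F nor T = F
~((q <-> p) nor t) = ~F = T
((q <-> t) <-> p) <-> ~((q <-> p) nor t) = F <-> T = F
u ^ p = F ^ T = T
(((q <-> t) <-> p) <-> ~((q <-> p) nor t)) nor (u ^ p) = F nor T = F
((p nand u) nor ~(u nand (u nand t))) nor ((((q <-> t) <-> p) <-> ~((q <-> p) nor t)) nor (u ^ p)) = F nor F = T

T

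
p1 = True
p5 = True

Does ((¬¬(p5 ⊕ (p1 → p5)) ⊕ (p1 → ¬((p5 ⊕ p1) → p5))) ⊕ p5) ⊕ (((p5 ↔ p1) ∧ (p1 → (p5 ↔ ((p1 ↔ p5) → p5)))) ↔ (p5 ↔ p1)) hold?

p1 → p5 = True → True = True
p5 ⊕ (p1 → p5) = True ⊕ True = False
¬(p5 ⊕ (p1 → p5)) = ¬False = True
¬¬(p5 ⊕ (p1 → p5)) = ¬True = False
p5 ⊕ p1 = True ⊕ True = False
(p5 ⊕ p1) → p5 = False → True = True
¬((p5 ⊕ p1) → p5) = ¬True = False
p1 → ¬((p5 ⊕ p1) → p5) = True → False = False
¬¬(p5 ⊕ (p1 → p5)) ⊕ (p1 → ¬((p5 ⊕ p1) → p5)) = False ⊕ False = False
(¬¬(p5 ⊕ (p1 → p5)) ⊕ (p1 → ¬((p5 ⊕ p1) → p5))) ⊕ p5 = False ⊕ True = True
p5 ↔ p1 = True ↔ True = True
p1 ↔ p5 = True ↔ True = True
(p1 ↔ p5) → p5 = True → True = True
p5 ↔ ((p1 ↔ p5) → p5) = True ↔ True = True
p1 → (p5 ↔ ((p1 ↔ p5) → p5)) = True → True = True
(p5 ↔ p1) ∧ (p1 → (p5 ↔ ((p1 ↔ p5) → p5))) = True ∧ True = True
p5 ↔ p1 = True ↔ True = True
((p5 ↔ p1) ∧ (p1 → (p5 ↔ ((p1 ↔ p5) → p5)))) ↔ (p5 ↔ p1) = True ↔ True = True
((¬¬(p5 ⊕ (p1 → p5)) ⊕ (p1 → ¬((p5 ⊕ p1) → p5))) ⊕ p5) ⊕ (((p5 ↔ p1) ∧ (p1 → (p5 ↔ ((p1 ↔ p5) → p5)))) ↔ (p5 ↔ p1)) = True ⊕ True = False

False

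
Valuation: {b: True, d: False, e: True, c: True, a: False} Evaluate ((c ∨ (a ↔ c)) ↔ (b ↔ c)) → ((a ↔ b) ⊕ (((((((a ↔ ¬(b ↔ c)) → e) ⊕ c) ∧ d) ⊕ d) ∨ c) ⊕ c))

False

a ↔ c = False ↔ True = False
c ∨ (a ↔ c) = True ∨ False = True
b ↔ c = True ↔ True = True
(c ∨ (a ↔ c)) ↔ (b ↔ c) = True ↔ True = True
a ↔ b = False ↔ True = False
b ↔ c = True ↔ True = True
¬(b ↔ c) = ¬True = False
a ↔ ¬(b ↔ c) = False ↔ False = True
(a ↔ ¬(b ↔ c)) → e = True → True = True
((a ↔ ¬(b ↔ c)) → e) ⊕ c = True ⊕ True = False
(((a ↔ ¬(b ↔ c)) → e) ⊕ c) ∧ d = False ∧ False = False
((((a ↔ ¬(b ↔ c)) → e) ⊕ c) ∧ d) ⊕ d = False ⊕ False = False
(((((a ↔ ¬(b ↔ c)) → e) ⊕ c) ∧ d) ⊕ d) ∨ c = False ∨ True = True
((((((a ↔ ¬(b ↔ c)) → e) ⊕ c) ∧ d) ⊕ d) ∨ c) ⊕ c = True ⊕ True = False
(a ↔ b) ⊕ (((((((a ↔ ¬(b ↔ c)) → e) ⊕ c) ∧ d) ⊕ d) ∨ c) ⊕ c) = False ⊕ False = False
((c ∨ (a ↔ c)) ↔ (b ↔ c)) → ((a ↔ b) ⊕ (((((((a ↔ ¬(b ↔ c)) → e) ⊕ c) ∧ d) ⊕ d) ∨ c) ⊕ c)) = True → False = False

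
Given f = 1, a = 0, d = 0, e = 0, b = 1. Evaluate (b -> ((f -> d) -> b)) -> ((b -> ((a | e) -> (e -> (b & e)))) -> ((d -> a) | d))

1

f -> d = 1 -> 0 = 0
(f -> d) -> b = 0 -> 1 = 1
b -> ((f -> d) -> b) = 1 -> 1 = 1
a | e = 0 | 0 = 0
b & e = 1 & 0 = 0
e -> (b & e) = 0 -> 0 = 1
(a | e) -> (e -> (b & e)) = 0 -> 1 = 1
b -> ((a | e) -> (e -> (b & e))) = 1 -> 1 = 1
d -> a = 0 -> 0 = 1
(d -> a) | d = 1 | 0 = 1
(b -> ((a | e) -> (e -> (b & e)))) -> ((d -> a) | d) = 1 -> 1 = 1
(b -> ((f -> d) -> b)) -> ((b -> ((a | e) -> (e -> (b & e)))) -> ((d -> a) | d)) = 1 -> 1 = 1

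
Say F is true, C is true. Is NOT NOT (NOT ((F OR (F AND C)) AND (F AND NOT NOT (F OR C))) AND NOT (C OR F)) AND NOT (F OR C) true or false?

F AND C = True AND True = True
F OR (F AND C) = True OR True = True
F OR C = True OR True = True
NOT (F OR C) = NOT True = False
NOT NOT (F OR C) = NOT False = True
F AND NOT NOT (F OR C) = True AND True = True
(F OR (F AND C)) AND (F AND NOT NOT (F OR C)) = True AND True = True
NOT ((F OR (F AND C)) AND (F AND NOT NOT (F OR C))) = NOT True = False
C OR F = True OR True = True
NOT (C OR F) = NOT True = False
NOT ((F OR (F AND C)) AND (F AND NOT NOT (F OR C))) AND NOT (C OR F) = False AND False = False
NOT (NOT ((F OR (F AND C)) AND (F AND NOT NOT (F OR C))) AND NOT (C OR F)) = NOT False = True
NOT NOT (NOT ((F OR (F AND C)) AND (F AND NOT NOT (F OR C))) AND NOT (C OR F)) = NOT True = False
F OR C = True OR True = True
NOT (F OR C) = NOT True = False
NOT NOT (NOT ((F OR (F AND C)) AND (F AND NOT NOT (F OR C))) AND NOT (C OR F)) AND NOT (F OR C) = False AND False = False

False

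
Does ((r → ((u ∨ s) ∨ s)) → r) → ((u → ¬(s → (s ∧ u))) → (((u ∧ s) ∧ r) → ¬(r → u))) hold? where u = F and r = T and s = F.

u ∨ s = F ∨ F = F
(u ∨ s) ∨ s = F ∨ F = F
r → ((u ∨ s) ∨ s) = T → F = F
(r → ((u ∨ s) ∨ s)) → r = F → T = T
s ∧ u = F ∧ F = F
s → (s ∧ u) = F → F = T
¬(s → (s ∧ u)) = ¬T = F
u → ¬(s → (s ∧ u)) = F → F = T
u ∧ s = F ∧ F = F
(u ∧ s) ∧ r = F ∧ T = F
r → u = T → F = F
¬(r → u) = ¬F = T
((u ∧ s) ∧ r) → ¬(r → u) = F → T = T
(u → ¬(s → (s ∧ u))) → (((u ∧ s) ∧ r) → ¬(r → u)) = T → T = T
((r → ((u ∨ s) ∨ s)) → r) → ((u → ¬(s → (s ∧ u))) → (((u ∧ s) ∧ r) → ¬(r → u))) = T → T = T

T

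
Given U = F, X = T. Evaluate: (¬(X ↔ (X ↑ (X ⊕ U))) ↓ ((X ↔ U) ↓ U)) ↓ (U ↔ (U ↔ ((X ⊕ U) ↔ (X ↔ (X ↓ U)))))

T

X ⊕ U = T ⊕ F = T
X ↑ (X ⊕ U) = T ↑ T = F
X ↔ (X ↑ (X ⊕ U)) = T ↔ F = F
¬(X ↔ (X ↑ (X ⊕ U))) = ¬F = T
X ↔ U = T ↔ F = F
(X ↔ U) ↓ U = F ↓ F = T
¬(X ↔ (X ↑ (X ⊕ U))) ↓ ((X ↔ U) ↓ U) = T ↓ T = F
X ⊕ U = T ⊕ F = T
X ↓ U = T ↓ F = F
X ↔ (X ↓ U) = T ↔ F = F
(X ⊕ U) ↔ (X ↔ (X ↓ U)) = T ↔ F = F
U ↔ ((X ⊕ U) ↔ (X ↔ (X ↓ U))) = F ↔ F = T
U ↔ (U ↔ ((X ⊕ U) ↔ (X ↔ (X ↓ U)))) = F ↔ T = F
(¬(X ↔ (X ↑ (X ⊕ U))) ↓ ((X ↔ U) ↓ U)) ↓ (U ↔ (U ↔ ((X ⊕ U) ↔ (X ↔ (X ↓ U))))) = F ↓ F = T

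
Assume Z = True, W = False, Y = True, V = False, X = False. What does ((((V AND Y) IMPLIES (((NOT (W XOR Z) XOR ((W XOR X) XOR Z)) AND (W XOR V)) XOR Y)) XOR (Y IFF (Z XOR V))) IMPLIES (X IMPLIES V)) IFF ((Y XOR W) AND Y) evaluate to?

True

Substituting Z=True, W=False, Y=True, V=False, X=False:
V AND Y = False AND True = False
W XOR Z = False XOR True = True
NOT (W XOR Z) = NOT True = False
W XOR X = False XOR False = False
(W XOR X) XOR Z = False XOR True = True
NOT (W XOR Z) XOR ((W XOR X) XOR Z) = False XOR True = True
W XOR V = False XOR False = False
(NOT (W XOR Z) XOR ((W XOR X) XOR Z)) AND (W XOR V) = True AND False = False
((NOT (W XOR Z) XOR ((W XOR X) XOR Z)) AND (W XOR V)) XOR Y = False XOR True = True
(V AND Y) IMPLIES (((NOT (W XOR Z) XOR ((W XOR X) XOR Z)) AND (W XOR V)) XOR Y) = False IMPLIES True = True
Z XOR V = True XOR False = True
Y IFF (Z XOR V) = True IFF True = True
((V AND Y) IMPLIES (((NOT (W XOR Z) XOR ((W XOR X) XOR Z)) AND (W XOR V)) XOR Y)) XOR (Y IFF (Z XOR V)) = True XOR True = False
X IMPLIES V = False IMPLIES False = True
(((V AND Y) IMPLIES (((NOT (W XOR Z) XOR ((W XOR X) XOR Z)) AND (W XOR V)) XOR Y)) XOR (Y IFF (Z XOR V))) IMPLIES (X IMPLIES V) = False IMPLIES True = True
Y XOR W = True XOR False = True
(Y XOR W) AND Y = True AND True = True
((((V AND Y) IMPLIES (((NOT (W XOR Z) XOR ((W XOR X) XOR Z)) AND (W XOR V)) XOR Y)) XOR (Y IFF (Z XOR V))) IMPLIES (X IMPLIES V)) IFF ((Y XOR W) AND Y) = True IFF True = True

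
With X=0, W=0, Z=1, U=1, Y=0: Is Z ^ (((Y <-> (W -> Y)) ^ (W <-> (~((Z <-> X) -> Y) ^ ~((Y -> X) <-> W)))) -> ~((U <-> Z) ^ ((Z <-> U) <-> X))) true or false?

0

Substituting X=0, W=0, Z=1, U=1, Y=0:
W -> Y = 0 -> 0 = 1
Y <-> (W -> Y) = 0 <-> 1 = 0
Z <-> X = 1 <-> 0 = 0
(Z <-> X) -> Y = 0 -> 0 = 1
~((Z <-> X) -> Y) = ~1 = 0
Y -> X = 0 -> 0 = 1
(Y -> X) <-> W = 1 <-> 0 = 0
~((Y -> X) <-> W) = ~0 = 1
~((Z <-> X) -> Y) ^ ~((Y -> X) <-> W) = 0 ^ 1 = 1
W <-> (~((Z <-> X) -> Y) ^ ~((Y -> X) <-> W)) = 0 <-> 1 = 0
(Y <-> (W -> Y)) ^ (W <-> (~((Z <-> X) -> Y) ^ ~((Y -> X) <-> W))) = 0 ^ 0 = 0
U <-> Z = 1 <-> 1 = 1
Z <-> U = 1 <-> 1 = 1
(Z <-> U) <-> X = 1 <-> 0 = 0
(U <-> Z) ^ ((Z <-> U) <-> X) = 1 ^ 0 = 1
~((U <-> Z) ^ ((Z <-> U) <-> X)) = ~1 = 0
((Y <-> (W -> Y)) ^ (W <-> (~((Z <-> X) -> Y) ^ ~((Y -> X) <-> W)))) -> ~((U <-> Z) ^ ((Z <-> U) <-> X)) = 0 -> 0 = 1
Z ^ (((Y <-> (W -> Y)) ^ (W <-> (~((Z <-> X) -> Y) ^ ~((Y -> X) <-> W)))) -> ~((U <-> Z) ^ ((Z <-> U) <-> X))) = 1 ^ 1 = 0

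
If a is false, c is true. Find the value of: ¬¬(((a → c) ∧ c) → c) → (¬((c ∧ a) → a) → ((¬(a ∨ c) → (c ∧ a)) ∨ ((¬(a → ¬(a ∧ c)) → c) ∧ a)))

a → c = F → T = T
(a → c) ∧ c = T ∧ T = T
((a → c) ∧ c) → c = T → T = T
¬(((a → c) ∧ c) → c) = ¬T = F
¬¬(((a → c) ∧ c) → c) = ¬F = T
c ∧ a = T ∧ F = F
(c ∧ a) → a = F → F = T
¬((c ∧ a) → a) = ¬T = F
a ∨ c = F ∨ T = T
¬(a ∨ c) = ¬T = F
c ∧ a = T ∧ F = F
¬(a ∨ c) → (c ∧ a) = F → F = T
a ∧ c = F ∧ T = F
¬(a ∧ c) = ¬F = T
a → ¬(a ∧ c) = F → T = T
¬(a → ¬(a ∧ c)) = ¬T = F
¬(a → ¬(a ∧ c)) → c = F → T = T
(¬(a → ¬(a ∧ c)) → c) ∧ a = T ∧ F = F
(¬(a ∨ c) → (c ∧ a)) ∨ ((¬(a → ¬(a ∧ c)) → c) ∧ a) = T ∨ F = T
¬((c ∧ a) → a) → ((¬(a ∨ c) → (c ∧ a)) ∨ ((¬(a → ¬(a ∧ c)) → c) ∧ a)) = F → T = T
¬¬(((a → c) ∧ c) → c) → (¬((c ∧ a) → a) → ((¬(a ∨ c) → (c ∧ a)) ∨ ((¬(a → ¬(a ∧ c)) → c) ∧ a))) = T → T = T

T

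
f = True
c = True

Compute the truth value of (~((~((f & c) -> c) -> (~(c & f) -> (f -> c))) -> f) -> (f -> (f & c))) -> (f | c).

f & c = True & True = True
(f & c) -> c = True -> True = True
~((f & c) -> c) = ~True = False
c & f = True & True = True
~(c & f) = ~True = False
f -> c = True -> True = True
~(c & f) -> (f -> c) = False -> True = True
~((f & c) -> c) -> (~(c & f) -> (f -> c)) = False -> True = True
(~((f & c) -> c) -> (~(c & f) -> (f -> c))) -> f = True -> True = True
~((~((f & c) -> c) -> (~(c & f) -> (f -> c))) -> f) = ~True = False
f & c = True & True = True
f -> (f & c) = True -> True = True
~((~((f & c) -> c) -> (~(c & f) -> (f -> c))) -> f) -> (f -> (f & c)) = False -> True = True
f | c = True | True = True
(~((~((f & c) -> c) -> (~(c & f) -> (f -> c))) -> f) -> (f -> (f & c))) -> (f | c) = True -> True = True

True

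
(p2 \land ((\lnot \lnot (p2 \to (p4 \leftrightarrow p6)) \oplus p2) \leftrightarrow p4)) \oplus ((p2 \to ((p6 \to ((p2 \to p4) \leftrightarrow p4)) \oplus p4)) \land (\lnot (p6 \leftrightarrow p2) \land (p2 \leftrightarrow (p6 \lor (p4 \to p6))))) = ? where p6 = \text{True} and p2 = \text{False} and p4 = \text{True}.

\text{False}

p4 \leftrightarrow p6 = \text{True} \leftrightarrow \text{True} = \text{True}
p2 \to (p4 \leftrightarrow p6) = \text{False} \to \text{True} = \text{True}
\lnot (p2 \to (p4 \leftrightarrow p6)) = \lnot \text{True} = \text{False}
\lnot \lnot (p2 \to (p4 \leftrightarrow p6)) = \lnot \text{False} = \text{True}
\lnot \lnot (p2 \to (p4 \leftrightarrow p6)) \oplus p2 = \text{True} \oplus \text{False} = \text{True}
(\lnot \lnot (p2 \to (p4 \leftrightarrow p6)) \oplus p2) \leftrightarrow p4 = \text{True} \leftrightarrow \text{True} = \text{True}
p2 \land ((\lnot \lnot (p2 \to (p4 \leftrightarrow p6)) \oplus p2) \leftrightarrow p4) = \text{False} \land \text{True} = \text{False}
p2 \to p4 = \text{False} \to \text{True} = \text{True}
(p2 \to p4) \leftrightarrow p4 = \text{True} \leftrightarrow \text{True} = \text{True}
p6 \to ((p2 \to p4) \leftrightarrow p4) = \text{True} \to \text{True} = \text{True}
(p6 \to ((p2 \to p4) \leftrightarrow p4)) \oplus p4 = \text{True} \oplus \text{True} = \text{False}
p2 \to ((p6 \to ((p2 \to p4) \leftrightarrow p4)) \oplus p4) = \text{False} \to \text{False} = \text{True}
p6 \leftrightarrow p2 = \text{True} \leftrightarrow \text{False} = \text{False}
\lnot (p6 \leftrightarrow p2) = \lnot \text{False} = \text{True}
p4 \to p6 = \text{True} \to \text{True} = \text{True}
p6 \lor (p4 \to p6) = \text{True} \lor \text{True} = \text{True}
p2 \leftrightarrow (p6 \lor (p4 \to p6)) = \text{False} \leftrightarrow \text{True} = \text{False}
\lnot (p6 \leftrightarrow p2) \land (p2 \leftrightarrow (p6 \lor (p4 \to p6))) = \text{True} \land \text{False} = \text{False}
(p2 \to ((p6 \to ((p2 \to p4) \leftrightarrow p4)) \oplus p4)) \land (\lnot (p6 \leftrightarrow p2) \land (p2 \leftrightarrow (p6 \lor (p4 \to p6)))) = \text{True} \land \text{False} = \text{False}
(p2 \land ((\lnot \lnot (p2 \to (p4 \leftrightarrow p6)) \oplus p2) \leftrightarrow p4)) \oplus ((p2 \to ((p6 \to ((p2 \to p4) \leftrightarrow p4)) \oplus p4)) \land (\lnot (p6 \leftrightarrow p2) \land (p2 \leftrightarrow (p6 \lor (p4 \to p6))))) = \text{False} \oplus \text{False} = \text{False}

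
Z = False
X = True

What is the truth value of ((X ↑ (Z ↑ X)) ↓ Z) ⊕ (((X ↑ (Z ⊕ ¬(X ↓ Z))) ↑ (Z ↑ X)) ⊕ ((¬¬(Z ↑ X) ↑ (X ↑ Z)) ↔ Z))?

True

Substituting Z=False, X=True:
Z ↑ X = False ↑ True = True
X ↑ (Z ↑ X) = True ↑ True = False
(X ↑ (Z ↑ X)) ↓ Z = False ↓ False = True
X ↓ Z = True ↓ False = False
¬(X ↓ Z) = ¬False = True
Z ⊕ ¬(X ↓ Z) = False ⊕ True = True
X ↑ (Z ⊕ ¬(X ↓ Z)) = True ↑ True = False
Z ↑ X = False ↑ True = True
(X ↑ (Z ⊕ ¬(X ↓ Z))) ↑ (Z ↑ X) = False ↑ True = True
Z ↑ X = False ↑ True = True
¬(Z ↑ X) = ¬True = False
¬¬(Z ↑ X) = ¬False = True
X ↑ Z = True ↑ False = True
¬¬(Z ↑ X) ↑ (X ↑ Z) = True ↑ True = False
(¬¬(Z ↑ X) ↑ (X ↑ Z)) ↔ Z = False ↔ False = True
((X ↑ (Z ⊕ ¬(X ↓ Z))) ↑ (Z ↑ X)) ⊕ ((¬¬(Z ↑ X) ↑ (X ↑ Z)) ↔ Z) = True ⊕ True = False
((X ↑ (Z ↑ X)) ↓ Z) ⊕ (((X ↑ (Z ⊕ ¬(X ↓ Z))) ↑ (Z ↑ X)) ⊕ ((¬¬(Z ↑ X) ↑ (X ↑ Z)) ↔ Z)) = True ⊕ False = True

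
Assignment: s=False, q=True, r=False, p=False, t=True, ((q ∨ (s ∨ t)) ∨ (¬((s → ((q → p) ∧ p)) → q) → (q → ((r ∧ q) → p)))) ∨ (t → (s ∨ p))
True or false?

True

s ∨ t = False ∨ True = True
q ∨ (s ∨ t) = True ∨ True = True
q → p = True → False = False
(q → p) ∧ p = False ∧ False = False
s → ((q → p) ∧ p) = False → False = True
(s → ((q → p) ∧ p)) → q = True → True = True
¬((s → ((q → p) ∧ p)) → q) = ¬True = False
r ∧ q = False ∧ True = False
(r ∧ q) → p = False → False = True
q → ((r ∧ q) → p) = True → True = True
¬((s → ((q → p) ∧ p)) → q) → (q → ((r ∧ q) → p)) = False → True = True
(q ∨ (s ∨ t)) ∨ (¬((s → ((q → p) ∧ p)) → q) → (q → ((r ∧ q) → p))) = True ∨ True = True
s ∨ p = False ∨ False = False
t → (s ∨ p) = True → False = False
((q ∨ (s ∨ t)) ∨ (¬((s → ((q → p) ∧ p)) → q) → (q → ((r ∧ q) → p)))) ∨ (t → (s ∨ p)) = True ∨ False = True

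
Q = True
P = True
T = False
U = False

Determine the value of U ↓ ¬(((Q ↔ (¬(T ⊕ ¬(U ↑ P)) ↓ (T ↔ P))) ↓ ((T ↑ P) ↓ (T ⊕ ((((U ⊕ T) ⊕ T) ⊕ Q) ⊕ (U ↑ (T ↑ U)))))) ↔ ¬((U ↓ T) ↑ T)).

False

Substituting Q=True, P=True, T=False, U=False:
U ↑ P = False ↑ True = True
¬(U ↑ P) = ¬True = False
T ⊕ ¬(U ↑ P) = False ⊕ False = False
¬(T ⊕ ¬(U ↑ P)) = ¬False = True
T ↔ P = False ↔ True = False
¬(T ⊕ ¬(U ↑ P)) ↓ (T ↔ P) = True ↓ False = False
Q ↔ (¬(T ⊕ ¬(U ↑ P)) ↓ (T ↔ P)) = True ↔ False = False
T ↑ P = False ↑ True = True
U ⊕ T = False ⊕ False = False
(U ⊕ T) ⊕ T = False ⊕ False = False
((U ⊕ T) ⊕ T) ⊕ Q = False ⊕ True = True
T ↑ U = False ↑ False = True
U ↑ (T ↑ U) = False ↑ True = True
(((U ⊕ T) ⊕ T) ⊕ Q) ⊕ (U ↑ (T ↑ U)) = True ⊕ True = False
T ⊕ ((((U ⊕ T) ⊕ T) ⊕ Q) ⊕ (U ↑ (T ↑ U))) = False ⊕ False = False
(T ↑ P) ↓ (T ⊕ ((((U ⊕ T) ⊕ T) ⊕ Q) ⊕ (U ↑ (T ↑ U)))) = True ↓ False = False
(Q ↔ (¬(T ⊕ ¬(U ↑ P)) ↓ (T ↔ P))) ↓ ((T ↑ P) ↓ (T ⊕ ((((U ⊕ T) ⊕ T) ⊕ Q) ⊕ (U ↑ (T ↑ U))))) = False ↓ False = True
U ↓ T = False ↓ False = True
(U ↓ T) ↑ T = True ↑ False = True
¬((U ↓ T) ↑ T) = ¬True = False
((Q ↔ (¬(T ⊕ ¬(U ↑ P)) ↓ (T ↔ P))) ↓ ((T ↑ P) ↓ (T ⊕ ((((U ⊕ T) ⊕ T) ⊕ Q) ⊕ (U ↑ (T ↑ U)))))) ↔ ¬((U ↓ T) ↑ T) = True ↔ False = False
¬(((Q ↔ (¬(T ⊕ ¬(U ↑ P)) ↓ (T ↔ P))) ↓ ((T ↑ P) ↓ (T ⊕ ((((U ⊕ T) ⊕ T) ⊕ Q) ⊕ (U ↑ (T ↑ U)))))) ↔ ¬((U ↓ T) ↑ T)) = ¬False = True
U ↓ ¬(((Q ↔ (¬(T ⊕ ¬(U ↑ P)) ↓ (T ↔ P))) ↓ ((T ↑ P) ↓ (T ⊕ ((((U ⊕ T) ⊕ T) ⊕ Q) ⊕ (U ↑ (T ↑ U)))))) ↔ ¬((U ↓ T) ↑ T)) = False ↓ True = False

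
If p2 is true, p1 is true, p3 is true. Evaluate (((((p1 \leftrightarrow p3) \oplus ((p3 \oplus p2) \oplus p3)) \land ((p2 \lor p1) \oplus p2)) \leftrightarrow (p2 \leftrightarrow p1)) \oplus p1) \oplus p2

F

Substituting p2=T, p1=T, p3=T:
p1 \leftrightarrow p3 = T \leftrightarrow T = T
p3 \oplus p2 = T \oplus T = F
(p3 \oplus p2) \oplus p3 = F \oplus T = T
(p1 \leftrightarrow p3) \oplus ((p3 \oplus p2) \oplus p3) = T \oplus T = F
p2 \lor p1 = T \lor T = T
(p2 \lor p1) \oplus p2 = T \oplus T = F
((p1 \leftrightarrow p3) \oplus ((p3 \oplus p2) \oplus p3)) \land ((p2 \lor p1) \oplus p2) = F \land F = F
p2 \leftrightarrow p1 = T \leftrightarrow T = T
(((p1 \leftrightarrow p3) \oplus ((p3 \oplus p2) \oplus p3)) \land ((p2 \lor p1) \oplus p2)) \leftrightarrow (p2 \leftrightarrow p1) = F \leftrightarrow T = F
((((p1 \leftrightarrow p3) \oplus ((p3 \oplus p2) \oplus p3)) \land ((p2 \lor p1) \oplus p2)) \leftrightarrow (p2 \leftrightarrow p1)) \oplus p1 = F \oplus T = T
(((((p1 \leftrightarrow p3) \oplus ((p3 \oplus p2) \oplus p3)) \land ((p2 \lor p1) \oplus p2)) \leftrightarrow (p2 \leftrightarrow p1)) \oplus p1) \oplus p2 = T \oplus T = F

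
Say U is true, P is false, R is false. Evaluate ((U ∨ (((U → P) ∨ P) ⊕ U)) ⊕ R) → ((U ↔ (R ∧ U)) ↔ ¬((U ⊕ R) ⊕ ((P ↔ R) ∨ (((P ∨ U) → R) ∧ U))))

U → P = True → False = False
(U → P) ∨ P = False ∨ False = False
((U → P) ∨ P) ⊕ U = False ⊕ True = True
U ∨ (((U → P) ∨ P) ⊕ U) = True ∨ True = True
(U ∨ (((U → P) ∨ P) ⊕ U)) ⊕ R = True ⊕ False = True
R ∧ U = False ∧ True = False
U ↔ (R ∧ U) = True ↔ False = False
U ⊕ R = True ⊕ False = True
P ↔ R = False ↔ False = True
P ∨ U = False ∨ True = True
(P ∨ U) → R = True → False = False
((P ∨ U) → R) ∧ U = False ∧ True = False
(P ↔ R) ∨ (((P ∨ U) → R) ∧ U) = True ∨ False = True
(U ⊕ R) ⊕ ((P ↔ R) ∨ (((P ∨ U) → R) ∧ U)) = True ⊕ True = False
¬((U ⊕ R) ⊕ ((P ↔ R) ∨ (((P ∨ U) → R) ∧ U))) = ¬False = True
(U ↔ (R ∧ U)) ↔ ¬((U ⊕ R) ⊕ ((P ↔ R) ∨ (((P ∨ U) → R) ∧ U))) = False ↔ True = False
((U ∨ (((U → P) ∨ P) ⊕ U)) ⊕ R) → ((U ↔ (R ∧ U)) ↔ ¬((U ⊕ R) ⊕ ((P ↔ R) ∨ (((P ∨ U) → R) ∧ U)))) = True → False = False

False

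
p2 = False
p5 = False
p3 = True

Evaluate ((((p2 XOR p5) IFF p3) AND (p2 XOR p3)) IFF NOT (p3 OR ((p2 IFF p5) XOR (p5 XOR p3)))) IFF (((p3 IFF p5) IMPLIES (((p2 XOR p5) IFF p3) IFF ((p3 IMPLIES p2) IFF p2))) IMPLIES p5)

False

Substituting p2=False, p5=False, p3=True:
p2 XOR p5 = False XOR False = False
(p2 XOR p5) IFF p3 = False IFF True = False
p2 XOR p3 = False XOR True = True
((p2 XOR p5) IFF p3) AND (p2 XOR p3) = False AND True = False
p2 IFF p5 = False IFF False = True
p5 XOR p3 = False XOR True = True
(p2 IFF p5) XOR (p5 XOR p3) = True XOR True = False
p3 OR ((p2 IFF p5) XOR (p5 XOR p3)) = True OR False = True
NOT (p3 OR ((p2 IFF p5) XOR (p5 XOR p3))) = NOT True = False
(((p2 XOR p5) IFF p3) AND (p2 XOR p3)) IFF NOT (p3 OR ((p2 IFF p5) XOR (p5 XOR p3))) = False IFF False = True
p3 IFF p5 = True IFF False = False
p2 XOR p5 = False XOR False = False
(p2 XOR p5) IFF p3 = False IFF True = False
p3 IMPLIES p2 = True IMPLIES False = False
(p3 IMPLIES p2) IFF p2 = False IFF False = True
((p2 XOR p5) IFF p3) IFF ((p3 IMPLIES p2) IFF p2) = False IFF True = False
(p3 IFF p5) IMPLIES (((p2 XOR p5) IFF p3) IFF ((p3 IMPLIES p2) IFF p2)) = False IMPLIES False = True
((p3 IFF p5) IMPLIES (((p2 XOR p5) IFF p3) IFF ((p3 IMPLIES p2) IFF p2))) IMPLIES p5 = True IMPLIES False = False
((((p2 XOR p5) IFF p3) AND (p2 XOR p3)) IFF NOT (p3 OR ((p2 IFF p5) XOR (p5 XOR p3)))) IFF (((p3 IFF p5) IMPLIES (((p2 XOR p5) IFF p3) IFF ((p3 IMPLIES p2) IFF p2))) IMPLIES p5) = True IFF False = False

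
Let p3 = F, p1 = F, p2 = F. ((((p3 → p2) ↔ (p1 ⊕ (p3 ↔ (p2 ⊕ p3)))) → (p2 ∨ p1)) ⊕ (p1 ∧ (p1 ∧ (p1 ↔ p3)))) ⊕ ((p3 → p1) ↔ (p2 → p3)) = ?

T

p3 → p2 = F → F = T
p2 ⊕ p3 = F ⊕ F = F
p3 ↔ (p2 ⊕ p3) = F ↔ F = T
p1 ⊕ (p3 ↔ (p2 ⊕ p3)) = F ⊕ T = T
(p3 → p2) ↔ (p1 ⊕ (p3 ↔ (p2 ⊕ p3))) = T ↔ T = T
p2 ∨ p1 = F ∨ F = F
((p3 → p2) ↔ (p1 ⊕ (p3 ↔ (p2 ⊕ p3)))) → (p2 ∨ p1) = T → F = F
p1 ↔ p3 = F ↔ F = T
p1 ∧ (p1 ↔ p3) = F ∧ T = F
p1 ∧ (p1 ∧ (p1 ↔ p3)) = F ∧ F = F
(((p3 → p2) ↔ (p1 ⊕ (p3 ↔ (p2 ⊕ p3)))) → (p2 ∨ p1)) ⊕ (p1 ∧ (p1 ∧ (p1 ↔ p3))) = F ⊕ F = F
p3 → p1 = F → F = T
p2 → p3 = F → F = T
(p3 → p1) ↔ (p2 → p3) = T ↔ T = T
((((p3 → p2) ↔ (p1 ⊕ (p3 ↔ (p2 ⊕ p3)))) → (p2 ∨ p1)) ⊕ (p1 ∧ (p1 ∧ (p1 ↔ p3)))) ⊕ ((p3 → p1) ↔ (p2 → p3)) = F ⊕ T = T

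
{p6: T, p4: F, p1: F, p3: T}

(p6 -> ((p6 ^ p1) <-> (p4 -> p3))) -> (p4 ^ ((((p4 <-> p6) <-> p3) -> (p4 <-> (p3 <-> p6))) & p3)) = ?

T

Substituting p6=T, p4=F, p1=F, p3=T:
p6 ^ p1 = T ^ F = T
p4 -> p3 = F -> T = T
(p6 ^ p1) <-> (p4 -> p3) = T <-> T = T
p6 -> ((p6 ^ p1) <-> (p4 -> p3)) = T -> T = T
p4 <-> p6 = F <-> T = F
(p4 <-> p6) <-> p3 = F <-> T = F
p3 <-> p6 = T <-> T = T
p4 <-> (p3 <-> p6) = F <-> T = F
((p4 <-> p6) <-> p3) -> (p4 <-> (p3 <-> p6)) = F -> F = T
(((p4 <-> p6) <-> p3) -> (p4 <-> (p3 <-> p6))) & p3 = T & T = T
p4 ^ ((((p4 <-> p6) <-> p3) -> (p4 <-> (p3 <-> p6))) & p3) = F ^ T = T
(p6 -> ((p6 ^ p1) <-> (p4 -> p3))) -> (p4 ^ ((((p4 <-> p6) <-> p3) -> (p4 <-> (p3 <-> p6))) & p3)) = T -> T = T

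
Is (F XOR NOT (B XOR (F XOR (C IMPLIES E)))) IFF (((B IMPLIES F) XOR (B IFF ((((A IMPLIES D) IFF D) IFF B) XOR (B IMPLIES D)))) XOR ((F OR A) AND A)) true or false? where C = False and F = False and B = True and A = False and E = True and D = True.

Substituting C=False, F=False, B=True, A=False, E=True, D=True:
C IMPLIES E = False IMPLIES True = True
F XOR (C IMPLIES E) = False XOR True = True
B XOR (F XOR (C IMPLIES E)) = True XOR True = False
NOT (B XOR (F XOR (C IMPLIES E))) = NOT False = True
F XOR NOT (B XOR (F XOR (C IMPLIES E))) = False XOR True = True
B IMPLIES F = True IMPLIES False = False
A IMPLIES D = False IMPLIES True = True
(A IMPLIES D) IFF D = True IFF True = True
((A IMPLIES D) IFF D) IFF B = True IFF True = True
B IMPLIES D = True IMPLIES True = True
(((A IMPLIES D) IFF D) IFF B) XOR (B IMPLIES D) = True XOR True = False
B IFF ((((A IMPLIES D) IFF D) IFF B) XOR (B IMPLIES D)) = True IFF False = False
(B IMPLIES F) XOR (B IFF ((((A IMPLIES D) IFF D) IFF B) XOR (B IMPLIES D))) = False XOR False = False
F OR A = False OR False = False
(F OR A) AND A = False AND False = False
((B IMPLIES F) XOR (B IFF ((((A IMPLIES D) IFF D) IFF B) XOR (B IMPLIES D)))) XOR ((F OR A) AND A) = False XOR False = False
(F XOR NOT (B XOR (F XOR (C IMPLIES E)))) IFF (((B IMPLIES F) XOR (B IFF ((((A IMPLIES D) IFF D) IFF B) XOR (B IMPLIES D)))) XOR ((F OR A) AND A)) = True IFF False = False

False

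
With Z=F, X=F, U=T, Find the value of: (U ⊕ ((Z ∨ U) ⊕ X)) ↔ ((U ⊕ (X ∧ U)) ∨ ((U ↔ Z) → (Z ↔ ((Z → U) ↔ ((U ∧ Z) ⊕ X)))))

Z ∨ U = F ∨ T = T
(Z ∨ U) ⊕ X = T ⊕ F = T
U ⊕ ((Z ∨ U) ⊕ X) = T ⊕ T = F
X ∧ U = F ∧ T = F
U ⊕ (X ∧ U) = T ⊕ F = T
U ↔ Z = T ↔ F = F
Z → U = F → T = T
U ∧ Z = T ∧ F = F
(U ∧ Z) ⊕ X = F ⊕ F = F
(Z → U) ↔ ((U ∧ Z) ⊕ X) = T ↔ F = F
Z ↔ ((Z → U) ↔ ((U ∧ Z) ⊕ X)) = F ↔ F = T
(U ↔ Z) → (Z ↔ ((Z → U) ↔ ((U ∧ Z) ⊕ X))) = F → T = T
(U ⊕ (X ∧ U)) ∨ ((U ↔ Z) → (Z ↔ ((Z → U) ↔ ((U ∧ Z) ⊕ X)))) = T ∨ T = T
(U ⊕ ((Z ∨ U) ⊕ X)) ↔ ((U ⊕ (X ∧ U)) ∨ ((U ↔ Z) → (Z ↔ ((Z → U) ↔ ((U ∧ Z) ⊕ X))))) = F ↔ T = F

F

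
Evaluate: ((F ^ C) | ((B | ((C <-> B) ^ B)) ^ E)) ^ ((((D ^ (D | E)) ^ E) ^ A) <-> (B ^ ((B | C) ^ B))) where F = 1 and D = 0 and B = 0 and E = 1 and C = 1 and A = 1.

0

F ^ C = 1 ^ 1 = 0
C <-> B = 1 <-> 0 = 0
(C <-> B) ^ B = 0 ^ 0 = 0
B | ((C <-> B) ^ B) = 0 | 0 = 0
(B | ((C <-> B) ^ B)) ^ E = 0 ^ 1 = 1
(F ^ C) | ((B | ((C <-> B) ^ B)) ^ E) = 0 | 1 = 1
D | E = 0 | 1 = 1
D ^ (D | E) = 0 ^ 1 = 1
(D ^ (D | E)) ^ E = 1 ^ 1 = 0
((D ^ (D | E)) ^ E) ^ A = 0 ^ 1 = 1
B | C = 0 | 1 = 1
(B | C) ^ B = 1 ^ 0 = 1
B ^ ((B | C) ^ B) = 0 ^ 1 = 1
(((D ^ (D | E)) ^ E) ^ A) <-> (B ^ ((B | C) ^ B)) = 1 <-> 1 = 1
((F ^ C) | ((B | ((C <-> B) ^ B)) ^ E)) ^ ((((D ^ (D | E)) ^ E) ^ A) <-> (B ^ ((B | C) ^ B))) = 1 ^ 1 = 0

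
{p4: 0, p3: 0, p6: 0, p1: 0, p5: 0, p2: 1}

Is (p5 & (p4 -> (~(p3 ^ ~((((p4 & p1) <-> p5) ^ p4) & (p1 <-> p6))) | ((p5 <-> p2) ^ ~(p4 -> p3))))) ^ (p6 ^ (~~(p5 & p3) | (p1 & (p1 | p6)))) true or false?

0

p4 & p1 = 0 & 0 = 0
(p4 & p1) <-> p5 = 0 <-> 0 = 1
((p4 & p1) <-> p5) ^ p4 = 1 ^ 0 = 1
p1 <-> p6 = 0 <-> 0 = 1
(((p4 & p1) <-> p5) ^ p4) & (p1 <-> p6) = 1 & 1 = 1
~((((p4 & p1) <-> p5) ^ p4) & (p1 <-> p6)) = ~1 = 0
p3 ^ ~((((p4 & p1) <-> p5) ^ p4) & (p1 <-> p6)) = 0 ^ 0 = 0
~(p3 ^ ~((((p4 & p1) <-> p5) ^ p4) & (p1 <-> p6))) = ~0 = 1
p5 <-> p2 = 0 <-> 1 = 0
p4 -> p3 = 0 -> 0 = 1
~(p4 -> p3) = ~1 = 0
(p5 <-> p2) ^ ~(p4 -> p3) = 0 ^ 0 = 0
~(p3 ^ ~((((p4 & p1) <-> p5) ^ p4) & (p1 <-> p6))) | ((p5 <-> p2) ^ ~(p4 -> p3)) = 1 | 0 = 1
p4 -> (~(p3 ^ ~((((p4 & p1) <-> p5) ^ p4) & (p1 <-> p6))) | ((p5 <-> p2) ^ ~(p4 -> p3))) = 0 -> 1 = 1
p5 & (p4 -> (~(p3 ^ ~((((p4 & p1) <-> p5) ^ p4) & (p1 <-> p6))) | ((p5 <-> p2) ^ ~(p4 -> p3)))) = 0 & 1 = 0
p5 & p3 = 0 & 0 = 0
~(p5 & p3) = ~0 = 1
~~(p5 & p3) = ~1 = 0
p1 | p6 = 0 | 0 = 0
p1 & (p1 | p6) = 0 & 0 = 0
~~(p5 & p3) | (p1 & (p1 | p6)) = 0 | 0 = 0
p6 ^ (~~(p5 & p3) | (p1 & (p1 | p6))) = 0 ^ 0 = 0
(p5 & (p4 -> (~(p3 ^ ~((((p4 & p1) <-> p5) ^ p4) & (p1 <-> p6))) | ((p5 <-> p2) ^ ~(p4 -> p3))))) ^ (p6 ^ (~~(p5 & p3) | (p1 & (p1 | p6)))) = 0 ^ 0 = 0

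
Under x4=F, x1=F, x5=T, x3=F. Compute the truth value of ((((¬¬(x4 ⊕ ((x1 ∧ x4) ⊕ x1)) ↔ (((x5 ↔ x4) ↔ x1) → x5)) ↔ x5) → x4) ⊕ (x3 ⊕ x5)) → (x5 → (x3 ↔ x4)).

x1 ∧ x4 = F ∧ F = F
(x1 ∧ x4) ⊕ x1 = F ⊕ F = F
x4 ⊕ ((x1 ∧ x4) ⊕ x1) = F ⊕ F = F
¬(x4 ⊕ ((x1 ∧ x4) ⊕ x1)) = ¬F = T
¬¬(x4 ⊕ ((x1 ∧ x4) ⊕ x1)) = ¬T = F
x5 ↔ x4 = T ↔ F = F
(x5 ↔ x4) ↔ x1 = F ↔ F = T
((x5 ↔ x4) ↔ x1) → x5 = T → T = T
¬¬(x4 ⊕ ((x1 ∧ x4) ⊕ x1)) ↔ (((x5 ↔ x4) ↔ x1) → x5) = F ↔ T = F
(¬¬(x4 ⊕ ((x1 ∧ x4) ⊕ x1)) ↔ (((x5 ↔ x4) ↔ x1) → x5)) ↔ x5 = F ↔ T = F
((¬¬(x4 ⊕ ((x1 ∧ x4) ⊕ x1)) ↔ (((x5 ↔ x4) ↔ x1) → x5)) ↔ x5) → x4 = F → F = T
x3 ⊕ x5 = F ⊕ T = T
(((¬¬(x4 ⊕ ((x1 ∧ x4) ⊕ x1)) ↔ (((x5 ↔ x4) ↔ x1) → x5)) ↔ x5) → x4) ⊕ (x3 ⊕ x5) = T ⊕ T = F
x3 ↔ x4 = F ↔ F = T
x5 → (x3 ↔ x4) = T → T = T
((((¬¬(x4 ⊕ ((x1 ∧ x4) ⊕ x1)) ↔ (((x5 ↔ x4) ↔ x1) → x5)) ↔ x5) → x4) ⊕ (x3 ⊕ x5)) → (x5 → (x3 ↔ x4)) = F → T = T

T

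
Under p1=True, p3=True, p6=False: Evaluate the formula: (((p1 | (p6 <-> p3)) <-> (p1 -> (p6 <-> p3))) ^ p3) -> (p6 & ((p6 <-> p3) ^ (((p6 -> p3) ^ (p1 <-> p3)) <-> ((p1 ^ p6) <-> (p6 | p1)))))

False

p6 <-> p3 = False <-> True = False
p1 | (p6 <-> p3) = True | False = True
p6 <-> p3 = False <-> True = False
p1 -> (p6 <-> p3) = True -> False = False
(p1 | (p6 <-> p3)) <-> (p1 -> (p6 <-> p3)) = True <-> False = False
((p1 | (p6 <-> p3)) <-> (p1 -> (p6 <-> p3))) ^ p3 = False ^ True = True
p6 <-> p3 = False <-> True = False
p6 -> p3 = False -> True = True
p1 <-> p3 = True <-> True = True
(p6 -> p3) ^ (p1 <-> p3) = True ^ True = False
p1 ^ p6 = True ^ False = True
p6 | p1 = False | True = True
(p1 ^ p6) <-> (p6 | p1) = True <-> True = True
((p6 -> p3) ^ (p1 <-> p3)) <-> ((p1 ^ p6) <-> (p6 | p1)) = False <-> True = False
(p6 <-> p3) ^ (((p6 -> p3) ^ (p1 <-> p3)) <-> ((p1 ^ p6) <-> (p6 | p1))) = False ^ False = False
p6 & ((p6 <-> p3) ^ (((p6 -> p3) ^ (p1 <-> p3)) <-> ((p1 ^ p6) <-> (p6 | p1)))) = False & False = False
(((p1 | (p6 <-> p3)) <-> (p1 -> (p6 <-> p3))) ^ p3) -> (p6 & ((p6 <-> p3) ^ (((p6 -> p3) ^ (p1 <-> p3)) <-> ((p1 ^ p6) <-> (p6 | p1))))) = True -> False = False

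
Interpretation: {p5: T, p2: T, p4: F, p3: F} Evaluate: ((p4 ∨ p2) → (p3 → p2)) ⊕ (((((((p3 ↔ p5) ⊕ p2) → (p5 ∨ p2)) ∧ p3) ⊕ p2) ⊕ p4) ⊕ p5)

T

p4 ∨ p2 = F ∨ T = T
p3 → p2 = F → T = T
(p4 ∨ p2) → (p3 → p2) = T → T = T
p3 ↔ p5 = F ↔ T = F
(p3 ↔ p5) ⊕ p2 = F ⊕ T = T
p5 ∨ p2 = T ∨ T = T
((p3 ↔ p5) ⊕ p2) → (p5 ∨ p2) = T → T = T
(((p3 ↔ p5) ⊕ p2) → (p5 ∨ p2)) ∧ p3 = T ∧ F = F
((((p3 ↔ p5) ⊕ p2) → (p5 ∨ p2)) ∧ p3) ⊕ p2 = F ⊕ T = T
(((((p3 ↔ p5) ⊕ p2) → (p5 ∨ p2)) ∧ p3) ⊕ p2) ⊕ p4 = T ⊕ F = T
((((((p3 ↔ p5) ⊕ p2) → (p5 ∨ p2)) ∧ p3) ⊕ p2) ⊕ p4) ⊕ p5 = T ⊕ T = F
((p4 ∨ p2) → (p3 → p2)) ⊕ (((((((p3 ↔ p5) ⊕ p2) → (p5 ∨ p2)) ∧ p3) ⊕ p2) ⊕ p4) ⊕ p5) = T ⊕ F = T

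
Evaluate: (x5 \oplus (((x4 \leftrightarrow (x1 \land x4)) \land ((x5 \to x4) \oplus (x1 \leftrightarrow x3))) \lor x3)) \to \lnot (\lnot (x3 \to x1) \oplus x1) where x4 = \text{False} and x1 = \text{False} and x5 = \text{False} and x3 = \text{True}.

\text{False}

x1 \land x4 = \text{False} \land \text{False} = \text{False}
x4 \leftrightarrow (x1 \land x4) = \text{False} \leftrightarrow \text{False} = \text{True}
x5 \to x4 = \text{False} \to \text{False} = \text{True}
x1 \leftrightarrow x3 = \text{False} \leftrightarrow \text{True} = \text{False}
(x5 \to x4) \oplus (x1 \leftrightarrow x3) = \text{True} \oplus \text{False} = \text{True}
(x4 \leftrightarrow (x1 \land x4)) \land ((x5 \to x4) \oplus (x1 \leftrightarrow x3)) = \text{True} \land \text{True} = \text{True}
((x4 \leftrightarrow (x1 \land x4)) \land ((x5 \to x4) \oplus (x1 \leftrightarrow x3))) \lor x3 = \text{True} \lor \text{True} = \text{True}
x5 \oplus (((x4 \leftrightarrow (x1 \land x4)) \land ((x5 \to x4) \oplus (x1 \leftrightarrow x3))) \lor x3) = \text{False} \oplus \text{True} = \text{True}
x3 \to x1 = \text{True} \to \text{False} = \text{False}
\lnot (x3 \to x1) = \lnot \text{False} = \text{True}
\lnot (x3 \to x1) \oplus x1 = \text{True} \oplus \text{False} = \text{True}
\lnot (\lnot (x3 \to x1) \oplus x1) = \lnot \text{True} = \text{False}
(x5 \oplus (((x4 \leftrightarrow (x1 \land x4)) \land ((x5 \to x4) \oplus (x1 \leftrightarrow x3))) \lor x3)) \to \lnot (\lnot (x3 \to x1) \oplus x1) = \text{True} \to \text{False} = \text{False}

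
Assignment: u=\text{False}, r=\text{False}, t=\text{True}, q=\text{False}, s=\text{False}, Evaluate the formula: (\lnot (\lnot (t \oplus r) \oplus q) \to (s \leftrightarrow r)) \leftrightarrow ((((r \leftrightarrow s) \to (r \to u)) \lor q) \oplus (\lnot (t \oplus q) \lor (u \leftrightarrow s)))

\text{False}

t \oplus r = \text{True} \oplus \text{False} = \text{True}
\lnot (t \oplus r) = \lnot \text{True} = \text{False}
\lnot (t \oplus r) \oplus q = \text{False} \oplus \text{False} = \text{False}
\lnot (\lnot (t \oplus r) \oplus q) = \lnot \text{False} = \text{True}
s \leftrightarrow r = \text{False} \leftrightarrow \text{False} = \text{True}
\lnot (\lnot (t \oplus r) \oplus q) \to (s \leftrightarrow r) = \text{True} \to \text{True} = \text{True}
r \leftrightarrow s = \text{False} \leftrightarrow \text{False} = \text{True}
r \to u = \text{False} \to \text{False} = \text{True}
(r \leftrightarrow s) \to (r \to u) = \text{True} \to \text{True} = \text{True}
((r \leftrightarrow s) \to (r \to u)) \lor q = \text{True} \lor \text{False} = \text{True}
t \oplus q = \text{True} \oplus \text{False} = \text{True}
\lnot (t \oplus q) = \lnot \text{True} = \text{False}
u \leftrightarrow s = \text{False} \leftrightarrow \text{False} = \text{True}
\lnot (t \oplus q) \lor (u \leftrightarrow s) = \text{False} \lor \text{True} = \text{True}
(((r \leftrightarrow s) \to (r \to u)) \lor q) \oplus (\lnot (t \oplus q) \lor (u \leftrightarrow s)) = \text{True} \oplus \text{True} = \text{False}
(\lnot (\lnot (t \oplus r) \oplus q) \to (s \leftrightarrow r)) \leftrightarrow ((((r \leftrightarrow s) \to (r \to u)) \lor q) \oplus (\lnot (t \oplus q) \lor (u \leftrightarrow s))) = \text{True} \leftrightarrow \text{False} = \text{False}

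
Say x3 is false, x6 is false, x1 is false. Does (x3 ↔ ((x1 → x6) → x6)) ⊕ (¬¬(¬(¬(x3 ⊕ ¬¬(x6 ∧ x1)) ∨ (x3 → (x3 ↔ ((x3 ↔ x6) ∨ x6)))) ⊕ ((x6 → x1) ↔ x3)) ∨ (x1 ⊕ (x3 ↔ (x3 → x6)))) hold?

Substituting x3=False, x6=False, x1=False:
x1 → x6 = False → False = True
(x1 → x6) → x6 = True → False = False
x3 ↔ ((x1 → x6) → x6) = False ↔ False = True
x6 ∧ x1 = False ∧ False = False
¬(x6 ∧ x1) = ¬False = True
¬¬(x6 ∧ x1) = ¬True = False
x3 ⊕ ¬¬(x6 ∧ x1) = False ⊕ False = False
¬(x3 ⊕ ¬¬(x6 ∧ x1)) = ¬False = True
x3 ↔ x6 = False ↔ False = True
(x3 ↔ x6) ∨ x6 = True ∨ False = True
x3 ↔ ((x3 ↔ x6) ∨ x6) = False ↔ True = False
x3 → (x3 ↔ ((x3 ↔ x6) ∨ x6)) = False → False = True
¬(x3 ⊕ ¬¬(x6 ∧ x1)) ∨ (x3 → (x3 ↔ ((x3 ↔ x6) ∨ x6))) = True ∨ True = True
¬(¬(x3 ⊕ ¬¬(x6 ∧ x1)) ∨ (x3 → (x3 ↔ ((x3 ↔ x6) ∨ x6)))) = ¬True = False
x6 → x1 = False → False = True
(x6 → x1) ↔ x3 = True ↔ False = False
¬(¬(x3 ⊕ ¬¬(x6 ∧ x1)) ∨ (x3 → (x3 ↔ ((x3 ↔ x6) ∨ x6)))) ⊕ ((x6 → x1) ↔ x3) = False ⊕ False = False
¬(¬(¬(x3 ⊕ ¬¬(x6 ∧ x1)) ∨ (x3 → (x3 ↔ ((x3 ↔ x6) ∨ x6)))) ⊕ ((x6 → x1) ↔ x3)) = ¬False = True
¬¬(¬(¬(x3 ⊕ ¬¬(x6 ∧ x1)) ∨ (x3 → (x3 ↔ ((x3 ↔ x6) ∨ x6)))) ⊕ ((x6 → x1) ↔ x3)) = ¬True = False
x3 → x6 = False → False = True
x3 ↔ (x3 → x6) = False ↔ True = False
x1 ⊕ (x3 ↔ (x3 → x6)) = False ⊕ False = False
¬¬(¬(¬(x3 ⊕ ¬¬(x6 ∧ x1)) ∨ (x3 → (x3 ↔ ((x3 ↔ x6) ∨ x6)))) ⊕ ((x6 → x1) ↔ x3)) ∨ (x1 ⊕ (x3 ↔ (x3 → x6))) = False ∨ False = False
(x3 ↔ ((x1 → x6) → x6)) ⊕ (¬¬(¬(¬(x3 ⊕ ¬¬(x6 ∧ x1)) ∨ (x3 → (x3 ↔ ((x3 ↔ x6) ∨ x6)))) ⊕ ((x6 → x1) ↔ x3)) ∨ (x1 ⊕ (x3 ↔ (x3 → x6)))) = True ⊕ False = True

True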